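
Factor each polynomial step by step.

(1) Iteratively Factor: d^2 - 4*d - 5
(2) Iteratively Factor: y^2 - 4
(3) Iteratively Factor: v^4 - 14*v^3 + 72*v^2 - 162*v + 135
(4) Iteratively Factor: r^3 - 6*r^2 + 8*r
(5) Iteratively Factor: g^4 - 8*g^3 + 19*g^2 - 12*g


(1) = (d + 1)*(d - 5)
(2) = (y - 2)*(y + 2)
(3) = (v - 5)*(v^3 - 9*v^2 + 27*v - 27) = (v - 5)*(v - 3)*(v^2 - 6*v + 9) = (v - 5)*(v - 3)^2*(v - 3)
(4) = (r - 4)*(r^2 - 2*r) = r*(r - 4)*(r - 2)
(5) = (g - 3)*(g^3 - 5*g^2 + 4*g) = g*(g - 3)*(g^2 - 5*g + 4) = g*(g - 4)*(g - 3)*(g - 1)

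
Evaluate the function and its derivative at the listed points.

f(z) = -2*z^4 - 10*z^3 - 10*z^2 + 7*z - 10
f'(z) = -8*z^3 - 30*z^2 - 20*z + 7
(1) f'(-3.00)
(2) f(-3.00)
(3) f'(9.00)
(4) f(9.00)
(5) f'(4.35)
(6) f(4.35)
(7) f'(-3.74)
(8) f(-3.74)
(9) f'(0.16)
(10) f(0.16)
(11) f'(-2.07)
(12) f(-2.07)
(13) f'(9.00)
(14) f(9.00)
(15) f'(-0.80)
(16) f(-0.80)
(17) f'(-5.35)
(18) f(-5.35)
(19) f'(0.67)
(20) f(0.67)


(1) = 13.00
(2) = -13.00
(3) = -8435.00
(4) = -21169.00
(5) = -1306.18
(6) = -1708.03
(7) = 80.68
(8) = -44.23
(9) = 3.00
(10) = -9.18
(11) = -9.19
(12) = -15.36
(13) = -8435.00
(14) = -21169.00
(15) = 7.90
(16) = -17.70
(17) = 480.37
(18) = -440.87
(19) = -22.27
(20) = -13.21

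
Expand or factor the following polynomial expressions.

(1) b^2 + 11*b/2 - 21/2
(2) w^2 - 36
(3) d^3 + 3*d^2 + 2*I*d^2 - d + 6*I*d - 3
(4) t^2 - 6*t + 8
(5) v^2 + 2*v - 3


(1) = (b - 3/2)*(b + 7)
(2) = (w - 6)*(w + 6)
(3) = (d + 3)*(d + I)^2
(4) = (t - 4)*(t - 2)
(5) = (v - 1)*(v + 3)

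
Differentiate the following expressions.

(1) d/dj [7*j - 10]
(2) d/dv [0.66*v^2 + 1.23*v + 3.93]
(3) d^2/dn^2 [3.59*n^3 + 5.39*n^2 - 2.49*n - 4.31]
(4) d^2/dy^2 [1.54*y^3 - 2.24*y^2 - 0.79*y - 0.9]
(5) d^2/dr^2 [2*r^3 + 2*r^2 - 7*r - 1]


(1) = 7
(2) = 1.32*v + 1.23
(3) = 21.54*n + 10.78
(4) = 9.24*y - 4.48
(5) = 12*r + 4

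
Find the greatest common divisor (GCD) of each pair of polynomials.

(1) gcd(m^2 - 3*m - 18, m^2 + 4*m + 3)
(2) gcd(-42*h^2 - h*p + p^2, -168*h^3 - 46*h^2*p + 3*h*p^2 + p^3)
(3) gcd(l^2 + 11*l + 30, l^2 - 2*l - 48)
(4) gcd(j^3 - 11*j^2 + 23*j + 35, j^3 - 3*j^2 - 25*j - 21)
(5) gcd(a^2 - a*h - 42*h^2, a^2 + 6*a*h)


(1) = gcd((m - 6)*(m + 3), (m + 1)*(m + 3)) = m + 3
(2) = gcd((-7*h + p)*(6*h + p), (-7*h + p)*(4*h + p)*(6*h + p)) = -42*h^2 - h*p + p^2
(3) = l + 6
(4) = j^2 - 6*j - 7
(5) = a + 6*h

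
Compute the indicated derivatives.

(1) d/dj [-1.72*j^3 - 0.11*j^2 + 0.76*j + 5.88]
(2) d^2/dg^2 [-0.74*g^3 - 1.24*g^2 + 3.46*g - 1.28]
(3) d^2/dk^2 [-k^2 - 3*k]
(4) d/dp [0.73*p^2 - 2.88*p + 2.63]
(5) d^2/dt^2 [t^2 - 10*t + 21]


(1) = -5.16*j^2 - 0.22*j + 0.76
(2) = -4.44*g - 2.48
(3) = -2
(4) = 1.46*p - 2.88
(5) = 2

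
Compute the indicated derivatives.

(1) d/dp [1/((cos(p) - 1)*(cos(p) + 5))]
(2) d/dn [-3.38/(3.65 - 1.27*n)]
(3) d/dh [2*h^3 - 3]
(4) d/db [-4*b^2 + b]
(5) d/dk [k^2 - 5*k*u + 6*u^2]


(1) = 2*(cos(p) + 2)*sin(p)/((cos(p) - 1)^2*(cos(p) + 5)^2)
(2) = -4.2926/(1.27*n - 3.65)^2
(3) = 6*h^2
(4) = 1 - 8*b
(5) = 2*k - 5*u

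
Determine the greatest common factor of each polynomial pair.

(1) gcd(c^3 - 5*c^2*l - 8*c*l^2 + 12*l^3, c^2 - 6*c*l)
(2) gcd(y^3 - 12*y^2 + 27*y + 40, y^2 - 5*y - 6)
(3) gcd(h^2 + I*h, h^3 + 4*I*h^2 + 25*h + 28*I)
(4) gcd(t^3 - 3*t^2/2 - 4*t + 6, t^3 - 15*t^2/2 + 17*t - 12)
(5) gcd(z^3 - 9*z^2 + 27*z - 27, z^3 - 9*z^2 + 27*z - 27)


(1) = c - 6*l
(2) = y + 1
(3) = h + I
(4) = t^2 - 7*t/2 + 3
(5) = gcd((z - 3)^3, (z - 3)^3) = z^3 - 9*z^2 + 27*z - 27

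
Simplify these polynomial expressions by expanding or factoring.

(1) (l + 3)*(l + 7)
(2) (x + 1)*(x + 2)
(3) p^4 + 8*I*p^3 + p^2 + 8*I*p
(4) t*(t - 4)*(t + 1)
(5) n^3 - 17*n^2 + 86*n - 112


(1) = l^2 + 10*l + 21
(2) = x^2 + 3*x + 2
(3) = p*(p - I)*(p + I)*(p + 8*I)
(4) = t^3 - 3*t^2 - 4*t
(5) = (n - 8)*(n - 7)*(n - 2)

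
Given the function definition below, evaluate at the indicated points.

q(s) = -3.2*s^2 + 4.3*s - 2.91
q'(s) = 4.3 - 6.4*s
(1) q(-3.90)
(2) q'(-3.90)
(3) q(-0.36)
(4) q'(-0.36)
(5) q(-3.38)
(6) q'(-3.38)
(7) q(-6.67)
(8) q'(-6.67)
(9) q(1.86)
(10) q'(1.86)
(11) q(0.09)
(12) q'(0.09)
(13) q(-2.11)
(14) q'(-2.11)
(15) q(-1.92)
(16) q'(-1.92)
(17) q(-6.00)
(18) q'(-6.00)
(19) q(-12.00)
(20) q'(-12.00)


(1) = -68.35
(2) = 29.26
(3) = -4.87
(4) = 6.60
(5) = -54.00
(6) = 25.93
(7) = -173.96
(8) = 46.99
(9) = -5.98
(10) = -7.60
(11) = -2.55
(12) = 3.72
(13) = -26.23
(14) = 17.80
(15) = -22.96
(16) = 16.59
(17) = -143.91
(18) = 42.70
(19) = -515.31
(20) = 81.10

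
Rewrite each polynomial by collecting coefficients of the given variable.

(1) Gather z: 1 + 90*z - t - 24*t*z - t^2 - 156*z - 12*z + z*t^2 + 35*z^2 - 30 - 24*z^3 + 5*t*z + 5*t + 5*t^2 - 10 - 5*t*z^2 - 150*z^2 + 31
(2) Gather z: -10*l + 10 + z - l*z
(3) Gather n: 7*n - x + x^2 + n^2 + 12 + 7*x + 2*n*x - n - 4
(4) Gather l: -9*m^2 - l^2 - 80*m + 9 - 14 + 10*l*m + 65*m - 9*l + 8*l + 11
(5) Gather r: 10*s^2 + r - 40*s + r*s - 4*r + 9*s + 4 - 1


(1) = 4*t^2 + 4*t - 24*z^3 + z^2*(-5*t - 115) + z*(t^2 - 19*t - 78) - 8
(2) = -10*l + z*(1 - l) + 10
(3) = n^2 + n*(2*x + 6) + x^2 + 6*x + 8
(4) = -l^2 + l*(10*m - 1) - 9*m^2 - 15*m + 6
(5) = r*(s - 3) + 10*s^2 - 31*s + 3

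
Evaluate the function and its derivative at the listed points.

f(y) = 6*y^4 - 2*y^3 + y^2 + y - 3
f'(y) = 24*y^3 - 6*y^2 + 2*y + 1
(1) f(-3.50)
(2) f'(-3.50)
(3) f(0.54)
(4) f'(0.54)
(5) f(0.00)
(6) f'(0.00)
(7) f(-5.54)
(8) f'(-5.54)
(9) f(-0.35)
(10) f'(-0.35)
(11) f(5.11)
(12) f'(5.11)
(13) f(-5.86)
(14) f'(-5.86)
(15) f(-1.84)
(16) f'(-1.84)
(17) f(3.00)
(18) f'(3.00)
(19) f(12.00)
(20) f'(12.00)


(1) = 991.88
(2) = -1108.50
(3) = -1.97
(4) = 4.11
(5) = -3.00
(6) = 1.00
(7) = 6014.06
(8) = -4274.98
(9) = -3.05
(10) = -1.46
(11) = 3852.41
(12) = 3056.94
(13) = 7503.19
(14) = -5046.28
(15) = 79.78
(16) = -172.50
(17) = 441.00
(18) = 601.00
(19) = 121113.00
(20) = 40633.00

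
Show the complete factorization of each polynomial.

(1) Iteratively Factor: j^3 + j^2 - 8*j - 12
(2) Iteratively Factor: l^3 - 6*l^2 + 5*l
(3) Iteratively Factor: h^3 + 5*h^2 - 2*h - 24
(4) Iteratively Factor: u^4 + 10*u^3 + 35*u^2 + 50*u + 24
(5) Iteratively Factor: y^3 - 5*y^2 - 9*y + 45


(1) = (j - 3)*(j^2 + 4*j + 4) = (j - 3)*(j + 2)*(j + 2)
(2) = (l - 5)*(l^2 - l) = l*(l - 5)*(l - 1)
(3) = (h + 3)*(h^2 + 2*h - 8) = (h + 3)*(h + 4)*(h - 2)
(4) = (u + 1)*(u^3 + 9*u^2 + 26*u + 24) = (u + 1)*(u + 3)*(u^2 + 6*u + 8) = (u + 1)*(u + 3)*(u + 4)*(u + 2)
(5) = (y + 3)*(y^2 - 8*y + 15) = (y - 5)*(y + 3)*(y - 3)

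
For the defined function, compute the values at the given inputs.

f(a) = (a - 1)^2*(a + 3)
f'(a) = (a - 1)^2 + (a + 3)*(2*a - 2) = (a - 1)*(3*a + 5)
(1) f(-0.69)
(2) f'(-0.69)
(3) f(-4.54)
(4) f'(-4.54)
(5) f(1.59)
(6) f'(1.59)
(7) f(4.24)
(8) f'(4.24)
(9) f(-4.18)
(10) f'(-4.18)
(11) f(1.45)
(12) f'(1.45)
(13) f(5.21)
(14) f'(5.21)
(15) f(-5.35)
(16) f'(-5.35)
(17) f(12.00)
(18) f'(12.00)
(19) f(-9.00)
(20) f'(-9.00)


(1) = 6.60
(2) = -4.95
(3) = -47.27
(4) = 47.75
(5) = 1.60
(6) = 5.76
(7) = 76.00
(8) = 57.41
(9) = -31.66
(10) = 39.06
(11) = 0.90
(12) = 4.21
(13) = 145.51
(14) = 86.85
(15) = -94.76
(16) = 70.17
(17) = 1815.00
(18) = 451.00
(19) = -600.00
(20) = 220.00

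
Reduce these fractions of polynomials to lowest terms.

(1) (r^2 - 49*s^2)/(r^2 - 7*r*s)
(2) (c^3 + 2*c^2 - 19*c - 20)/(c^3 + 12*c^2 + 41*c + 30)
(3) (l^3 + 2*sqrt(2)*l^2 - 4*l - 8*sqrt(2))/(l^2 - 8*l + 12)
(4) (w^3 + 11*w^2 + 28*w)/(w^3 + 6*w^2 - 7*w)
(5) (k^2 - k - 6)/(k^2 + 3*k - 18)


(1) = (r + 7*s)/r
(2) = (c - 4)/(c + 6)
(3) = (l^2 + l*(2 + 2*sqrt(2)) + 4*sqrt(2))/(l - 6)
(4) = (w + 4)/(w - 1)
(5) = (k + 2)/(k + 6)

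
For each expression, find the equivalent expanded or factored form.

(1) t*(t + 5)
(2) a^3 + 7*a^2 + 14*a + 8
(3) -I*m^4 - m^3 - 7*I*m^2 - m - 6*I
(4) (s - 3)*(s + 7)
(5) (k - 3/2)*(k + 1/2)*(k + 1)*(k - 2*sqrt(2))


(1) = t^2 + 5*t
(2) = (a + 1)*(a + 2)*(a + 4)
(3) = (m - 3*I)*(m - I)*(m + 2*I)*(-I*m + 1)
(4) = s^2 + 4*s - 21
(5) = k^4 - 2*sqrt(2)*k^3 - 7*k^2/4 - 3*k/4 + 7*sqrt(2)*k/2 + 3*sqrt(2)/2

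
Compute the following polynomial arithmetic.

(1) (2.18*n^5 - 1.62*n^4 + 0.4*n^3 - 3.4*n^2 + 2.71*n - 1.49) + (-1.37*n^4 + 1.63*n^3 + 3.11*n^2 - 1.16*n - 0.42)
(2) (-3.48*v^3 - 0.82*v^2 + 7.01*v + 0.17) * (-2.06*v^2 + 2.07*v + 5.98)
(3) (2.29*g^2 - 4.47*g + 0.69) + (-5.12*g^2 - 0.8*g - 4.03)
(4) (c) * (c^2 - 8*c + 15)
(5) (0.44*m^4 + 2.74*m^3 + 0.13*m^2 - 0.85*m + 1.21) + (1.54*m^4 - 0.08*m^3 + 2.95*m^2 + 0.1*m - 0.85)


(1) = 2.18*n^5 - 2.99*n^4 + 2.03*n^3 - 0.29*n^2 + 1.55*n - 1.91
(2) = 7.1688*v^5 - 5.5144*v^4 - 36.9484*v^3 + 9.2569*v^2 + 42.2717*v + 1.0166
(3) = -2.83*g^2 - 5.27*g - 3.34
(4) = c^3 - 8*c^2 + 15*c
(5) = 1.98*m^4 + 2.66*m^3 + 3.08*m^2 - 0.75*m + 0.36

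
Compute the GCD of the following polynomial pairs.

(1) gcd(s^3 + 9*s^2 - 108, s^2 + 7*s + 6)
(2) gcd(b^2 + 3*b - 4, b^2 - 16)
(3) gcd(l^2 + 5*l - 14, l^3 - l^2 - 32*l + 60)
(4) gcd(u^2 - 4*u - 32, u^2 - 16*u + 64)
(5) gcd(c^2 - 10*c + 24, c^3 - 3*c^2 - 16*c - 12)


(1) = s + 6
(2) = b + 4
(3) = l - 2
(4) = u - 8
(5) = c - 6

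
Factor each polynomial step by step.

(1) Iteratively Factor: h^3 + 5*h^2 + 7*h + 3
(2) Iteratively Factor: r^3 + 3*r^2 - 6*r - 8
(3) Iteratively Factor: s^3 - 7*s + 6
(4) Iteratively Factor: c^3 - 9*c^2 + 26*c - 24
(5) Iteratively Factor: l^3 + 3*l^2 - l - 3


(1) = (h + 1)*(h^2 + 4*h + 3) = (h + 1)*(h + 3)*(h + 1)
(2) = (r + 1)*(r^2 + 2*r - 8) = (r - 2)*(r + 1)*(r + 4)
(3) = (s + 3)*(s^2 - 3*s + 2) = (s - 2)*(s + 3)*(s - 1)
(4) = (c - 3)*(c^2 - 6*c + 8) = (c - 4)*(c - 3)*(c - 2)
(5) = (l + 1)*(l^2 + 2*l - 3) = (l - 1)*(l + 1)*(l + 3)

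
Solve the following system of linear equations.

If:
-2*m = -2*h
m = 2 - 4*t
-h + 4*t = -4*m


Then:
h = -1
m = -1
t = 3/4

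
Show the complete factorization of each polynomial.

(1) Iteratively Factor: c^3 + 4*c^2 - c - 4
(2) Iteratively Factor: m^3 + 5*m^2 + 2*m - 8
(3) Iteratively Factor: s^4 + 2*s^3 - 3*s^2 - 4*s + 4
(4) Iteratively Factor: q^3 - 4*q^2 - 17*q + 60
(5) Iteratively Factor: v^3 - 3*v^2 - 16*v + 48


(1) = (c - 1)*(c^2 + 5*c + 4) = (c - 1)*(c + 1)*(c + 4)
(2) = (m + 2)*(m^2 + 3*m - 4) = (m + 2)*(m + 4)*(m - 1)
(3) = (s + 2)*(s^3 - 3*s + 2) = (s + 2)^2*(s^2 - 2*s + 1) = (s - 1)*(s + 2)^2*(s - 1)
(4) = (q + 4)*(q^2 - 8*q + 15) = (q - 5)*(q + 4)*(q - 3)
(5) = (v - 3)*(v^2 - 16) = (v - 3)*(v + 4)*(v - 4)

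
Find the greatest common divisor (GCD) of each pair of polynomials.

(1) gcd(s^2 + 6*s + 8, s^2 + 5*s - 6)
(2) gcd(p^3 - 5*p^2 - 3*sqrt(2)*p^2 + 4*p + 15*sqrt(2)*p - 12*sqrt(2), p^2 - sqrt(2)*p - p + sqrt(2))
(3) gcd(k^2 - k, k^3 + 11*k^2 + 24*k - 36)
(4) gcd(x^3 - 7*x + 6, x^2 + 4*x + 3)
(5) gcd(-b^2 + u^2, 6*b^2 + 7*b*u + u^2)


(1) = 1
(2) = gcd((p - 4)*(p - 1)*(p - 3*sqrt(2)), (p - 1)*(p - sqrt(2))) = p - 1
(3) = gcd(k*(k - 1), (k - 1)*(k + 6)^2) = k - 1
(4) = x + 3
(5) = b + u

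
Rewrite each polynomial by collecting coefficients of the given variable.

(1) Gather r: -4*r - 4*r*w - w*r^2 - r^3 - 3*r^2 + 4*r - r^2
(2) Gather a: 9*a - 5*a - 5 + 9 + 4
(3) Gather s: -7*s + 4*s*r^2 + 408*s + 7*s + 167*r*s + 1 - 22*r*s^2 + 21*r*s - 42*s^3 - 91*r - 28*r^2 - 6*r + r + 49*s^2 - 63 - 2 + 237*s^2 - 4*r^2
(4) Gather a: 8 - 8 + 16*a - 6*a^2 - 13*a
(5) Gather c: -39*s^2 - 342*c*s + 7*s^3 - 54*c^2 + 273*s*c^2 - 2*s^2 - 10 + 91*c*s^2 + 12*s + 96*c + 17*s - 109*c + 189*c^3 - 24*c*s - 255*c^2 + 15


(1) = -r^3 + r^2*(-w - 4) - 4*r*w
(2) = 4*a + 8
(3) = -32*r^2 - 96*r - 42*s^3 + s^2*(286 - 22*r) + s*(4*r^2 + 188*r + 408) - 64
(4) = -6*a^2 + 3*a
(5) = 189*c^3 + c^2*(273*s - 309) + c*(91*s^2 - 366*s - 13) + 7*s^3 - 41*s^2 + 29*s + 5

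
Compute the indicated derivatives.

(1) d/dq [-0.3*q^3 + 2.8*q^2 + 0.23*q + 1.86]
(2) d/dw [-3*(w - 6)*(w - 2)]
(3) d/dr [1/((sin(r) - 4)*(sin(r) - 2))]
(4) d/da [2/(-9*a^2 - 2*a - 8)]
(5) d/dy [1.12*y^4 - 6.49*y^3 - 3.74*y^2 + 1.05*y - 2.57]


(1) = -0.9*q^2 + 5.6*q + 0.23
(2) = 24 - 6*w
(3) = 2*(3 - sin(r))*cos(r)/((sin(r) - 4)^2*(sin(r) - 2)^2)
(4) = 4*(9*a + 1)/(9*a^2 + 2*a + 8)^2
(5) = 4.48*y^3 - 19.47*y^2 - 7.48*y + 1.05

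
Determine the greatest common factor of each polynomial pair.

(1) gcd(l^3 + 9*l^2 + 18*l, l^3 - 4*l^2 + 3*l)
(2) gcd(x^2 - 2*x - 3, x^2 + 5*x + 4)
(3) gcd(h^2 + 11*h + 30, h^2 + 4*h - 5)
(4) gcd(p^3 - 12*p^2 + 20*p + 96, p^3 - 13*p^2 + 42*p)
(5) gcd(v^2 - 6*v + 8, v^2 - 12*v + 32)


(1) = gcd(l*(l + 3)*(l + 6), l*(l - 3)*(l - 1)) = l
(2) = x + 1
(3) = gcd((h + 5)*(h + 6), (h - 1)*(h + 5)) = h + 5
(4) = p - 6
(5) = v - 4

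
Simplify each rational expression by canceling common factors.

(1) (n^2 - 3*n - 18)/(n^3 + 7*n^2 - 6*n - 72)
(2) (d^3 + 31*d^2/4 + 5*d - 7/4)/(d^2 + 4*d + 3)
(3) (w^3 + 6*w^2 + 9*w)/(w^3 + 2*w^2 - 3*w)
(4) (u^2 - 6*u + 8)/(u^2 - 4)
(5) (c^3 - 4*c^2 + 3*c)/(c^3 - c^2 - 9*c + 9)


(1) = (n^2 - 3*n - 18)/(n^3 + 7*n^2 - 6*n - 72)
(2) = (4*d^2 + 27*d - 7)/(4*d + 12)
(3) = (w + 3)/(w - 1)
(4) = (u - 4)/(u + 2)
(5) = c/(c + 3)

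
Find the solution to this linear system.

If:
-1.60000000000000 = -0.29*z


Then:
z = 5.52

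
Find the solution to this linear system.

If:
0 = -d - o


Then:
d = -o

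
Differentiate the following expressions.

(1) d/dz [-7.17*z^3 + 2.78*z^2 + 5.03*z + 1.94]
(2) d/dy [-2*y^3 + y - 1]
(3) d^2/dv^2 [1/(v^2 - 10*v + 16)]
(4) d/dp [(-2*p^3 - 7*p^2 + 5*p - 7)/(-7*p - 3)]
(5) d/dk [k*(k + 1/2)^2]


(1) = -21.51*z^2 + 5.56*z + 5.03
(2) = 1 - 6*y^2
(3) = 2*(-v^2 + 10*v + 4*(v - 5)^2 - 16)/(v^2 - 10*v + 16)^3
(4) = (28*p^3 + 67*p^2 + 42*p - 64)/(49*p^2 + 42*p + 9)
(5) = (2*k + 1)*(6*k + 1)/4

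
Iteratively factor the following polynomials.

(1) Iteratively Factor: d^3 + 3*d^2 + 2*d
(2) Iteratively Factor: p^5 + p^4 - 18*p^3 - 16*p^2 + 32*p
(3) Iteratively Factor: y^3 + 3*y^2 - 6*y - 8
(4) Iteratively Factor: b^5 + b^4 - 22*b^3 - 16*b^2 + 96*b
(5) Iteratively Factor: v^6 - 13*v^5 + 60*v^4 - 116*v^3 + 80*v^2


(1) = (d)*(d^2 + 3*d + 2) = d*(d + 1)*(d + 2)
(2) = (p)*(p^4 + p^3 - 18*p^2 - 16*p + 32) = p*(p - 1)*(p^3 + 2*p^2 - 16*p - 32) = p*(p - 1)*(p + 4)*(p^2 - 2*p - 8) = p*(p - 4)*(p - 1)*(p + 4)*(p + 2)
(3) = (y + 4)*(y^2 - y - 2) = (y + 1)*(y + 4)*(y - 2)
(4) = (b)*(b^4 + b^3 - 22*b^2 - 16*b + 96) = b*(b - 2)*(b^3 + 3*b^2 - 16*b - 48) = b*(b - 2)*(b + 4)*(b^2 - b - 12) = b*(b - 2)*(b + 3)*(b + 4)*(b - 4)
(5) = (v)*(v^5 - 13*v^4 + 60*v^3 - 116*v^2 + 80*v) = v*(v - 4)*(v^4 - 9*v^3 + 24*v^2 - 20*v) = v^2*(v - 4)*(v^3 - 9*v^2 + 24*v - 20) = v^2*(v - 4)*(v - 2)*(v^2 - 7*v + 10) = v^2*(v - 4)*(v - 2)^2*(v - 5)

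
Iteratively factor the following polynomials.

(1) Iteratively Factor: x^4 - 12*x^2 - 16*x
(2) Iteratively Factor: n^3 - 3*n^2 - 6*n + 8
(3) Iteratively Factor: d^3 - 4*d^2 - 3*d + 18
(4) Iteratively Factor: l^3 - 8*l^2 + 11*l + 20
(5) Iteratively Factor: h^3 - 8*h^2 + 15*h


(1) = (x + 2)*(x^3 - 2*x^2 - 8*x) = (x + 2)^2*(x^2 - 4*x) = x*(x + 2)^2*(x - 4)
(2) = (n - 4)*(n^2 + n - 2) = (n - 4)*(n - 1)*(n + 2)
(3) = (d - 3)*(d^2 - d - 6) = (d - 3)^2*(d + 2)
(4) = (l - 4)*(l^2 - 4*l - 5) = (l - 4)*(l + 1)*(l - 5)
(5) = (h - 5)*(h^2 - 3*h) = (h - 5)*(h - 3)*(h)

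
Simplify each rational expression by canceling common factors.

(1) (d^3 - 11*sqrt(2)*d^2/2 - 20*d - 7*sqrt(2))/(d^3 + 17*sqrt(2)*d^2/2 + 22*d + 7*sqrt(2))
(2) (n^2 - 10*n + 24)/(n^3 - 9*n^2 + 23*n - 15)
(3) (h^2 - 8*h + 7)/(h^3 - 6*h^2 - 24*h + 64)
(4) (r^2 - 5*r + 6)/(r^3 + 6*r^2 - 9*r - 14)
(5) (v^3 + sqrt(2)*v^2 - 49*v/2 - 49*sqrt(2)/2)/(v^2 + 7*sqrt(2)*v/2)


(1) = (4*d - 28*sqrt(2))/(4*d + 28*sqrt(2))
(2) = (n^2 - 10*n + 24)/(n^3 - 9*n^2 + 23*n - 15)
(3) = (h^2 - 8*h + 7)/(h^3 - 6*h^2 - 24*h + 64)
(4) = (r - 3)/(r^2 + 8*r + 7)
(5) = (4*v^2 - 10*sqrt(2)*v - 28)/(4*v)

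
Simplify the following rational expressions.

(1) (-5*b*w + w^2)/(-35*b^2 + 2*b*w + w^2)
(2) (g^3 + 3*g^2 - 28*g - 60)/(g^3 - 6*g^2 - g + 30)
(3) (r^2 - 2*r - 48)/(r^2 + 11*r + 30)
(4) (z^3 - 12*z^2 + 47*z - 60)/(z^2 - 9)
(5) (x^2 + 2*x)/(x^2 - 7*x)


(1) = w/(7*b + w)
(2) = (g + 6)/(g - 3)
(3) = (r - 8)/(r + 5)
(4) = (z^2 - 9*z + 20)/(z + 3)
(5) = (x + 2)/(x - 7)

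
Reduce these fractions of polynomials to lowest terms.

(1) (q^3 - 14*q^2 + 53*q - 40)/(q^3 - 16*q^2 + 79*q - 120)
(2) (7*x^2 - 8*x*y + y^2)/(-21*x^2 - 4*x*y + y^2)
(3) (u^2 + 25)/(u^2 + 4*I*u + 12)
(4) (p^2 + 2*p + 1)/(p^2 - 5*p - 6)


(1) = (q - 1)/(q - 3)
(2) = (-x + y)/(3*x + y)
(3) = (u^2 + 25)/(u^2 + 4*I*u + 12)
(4) = (p + 1)/(p - 6)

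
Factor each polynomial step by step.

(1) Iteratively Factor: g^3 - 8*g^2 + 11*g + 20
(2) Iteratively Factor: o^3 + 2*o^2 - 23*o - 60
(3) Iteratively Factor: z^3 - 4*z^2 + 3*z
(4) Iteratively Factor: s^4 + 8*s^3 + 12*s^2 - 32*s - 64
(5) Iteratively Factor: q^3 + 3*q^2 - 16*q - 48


(1) = (g + 1)*(g^2 - 9*g + 20) = (g - 4)*(g + 1)*(g - 5)
(2) = (o + 3)*(o^2 - o - 20) = (o - 5)*(o + 3)*(o + 4)
(3) = (z - 1)*(z^2 - 3*z) = (z - 3)*(z - 1)*(z)
(4) = (s + 4)*(s^3 + 4*s^2 - 4*s - 16) = (s - 2)*(s + 4)*(s^2 + 6*s + 8) = (s - 2)*(s + 2)*(s + 4)*(s + 4)
(5) = (q - 4)*(q^2 + 7*q + 12) = (q - 4)*(q + 4)*(q + 3)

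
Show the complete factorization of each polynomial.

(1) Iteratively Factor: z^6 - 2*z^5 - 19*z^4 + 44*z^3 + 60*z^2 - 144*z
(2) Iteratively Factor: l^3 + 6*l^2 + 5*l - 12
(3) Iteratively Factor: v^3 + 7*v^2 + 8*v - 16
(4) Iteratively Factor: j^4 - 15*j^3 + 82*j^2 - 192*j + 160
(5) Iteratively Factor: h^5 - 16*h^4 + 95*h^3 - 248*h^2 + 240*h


(1) = (z + 2)*(z^5 - 4*z^4 - 11*z^3 + 66*z^2 - 72*z) = (z - 3)*(z + 2)*(z^4 - z^3 - 14*z^2 + 24*z) = (z - 3)*(z - 2)*(z + 2)*(z^3 + z^2 - 12*z) = (z - 3)*(z - 2)*(z + 2)*(z + 4)*(z^2 - 3*z) = z*(z - 3)*(z - 2)*(z + 2)*(z + 4)*(z - 3)
(2) = (l + 3)*(l^2 + 3*l - 4) = (l + 3)*(l + 4)*(l - 1)
(3) = (v + 4)*(v^2 + 3*v - 4) = (v - 1)*(v + 4)*(v + 4)
(4) = (j - 4)*(j^3 - 11*j^2 + 38*j - 40) = (j - 4)*(j - 2)*(j^2 - 9*j + 20) = (j - 5)*(j - 4)*(j - 2)*(j - 4)
(5) = (h - 4)*(h^4 - 12*h^3 + 47*h^2 - 60*h) = h*(h - 4)*(h^3 - 12*h^2 + 47*h - 60) = h*(h - 4)*(h - 3)*(h^2 - 9*h + 20) = h*(h - 5)*(h - 4)*(h - 3)*(h - 4)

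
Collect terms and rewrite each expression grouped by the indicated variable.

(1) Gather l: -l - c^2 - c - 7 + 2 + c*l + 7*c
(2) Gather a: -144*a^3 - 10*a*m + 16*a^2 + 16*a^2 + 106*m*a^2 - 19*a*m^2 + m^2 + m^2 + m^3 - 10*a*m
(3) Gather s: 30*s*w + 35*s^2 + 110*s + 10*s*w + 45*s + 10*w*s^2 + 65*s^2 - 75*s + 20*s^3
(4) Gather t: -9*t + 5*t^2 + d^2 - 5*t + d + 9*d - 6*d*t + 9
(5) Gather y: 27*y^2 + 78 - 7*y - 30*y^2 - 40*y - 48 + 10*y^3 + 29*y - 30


(1) = -c^2 + 6*c + l*(c - 1) - 5
(2) = -144*a^3 + a^2*(106*m + 32) + a*(-19*m^2 - 20*m) + m^3 + 2*m^2
(3) = 20*s^3 + s^2*(10*w + 100) + s*(40*w + 80)
(4) = d^2 + 10*d + 5*t^2 + t*(-6*d - 14) + 9
(5) = 10*y^3 - 3*y^2 - 18*y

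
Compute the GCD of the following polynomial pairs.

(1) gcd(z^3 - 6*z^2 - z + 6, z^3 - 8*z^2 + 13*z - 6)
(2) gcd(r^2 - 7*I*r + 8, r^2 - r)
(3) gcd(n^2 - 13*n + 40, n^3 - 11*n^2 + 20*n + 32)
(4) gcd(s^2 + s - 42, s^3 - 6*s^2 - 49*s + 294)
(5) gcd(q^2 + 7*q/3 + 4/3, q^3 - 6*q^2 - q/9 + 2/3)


(1) = gcd((z - 6)*(z - 1)*(z + 1), (z - 6)*(z - 1)^2) = z^2 - 7*z + 6
(2) = 1
(3) = n - 8
(4) = gcd((s - 6)*(s + 7), (s - 7)*(s - 6)*(s + 7)) = s^2 + s - 42
(5) = 1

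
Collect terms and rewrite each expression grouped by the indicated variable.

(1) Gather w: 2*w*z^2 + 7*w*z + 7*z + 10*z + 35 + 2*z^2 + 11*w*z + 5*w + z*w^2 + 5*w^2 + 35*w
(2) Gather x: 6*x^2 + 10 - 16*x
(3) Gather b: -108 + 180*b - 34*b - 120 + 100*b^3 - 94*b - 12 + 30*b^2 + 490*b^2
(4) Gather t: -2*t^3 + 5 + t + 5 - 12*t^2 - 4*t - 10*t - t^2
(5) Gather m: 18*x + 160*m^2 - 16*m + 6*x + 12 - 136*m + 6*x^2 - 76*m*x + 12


(1) = w^2*(z + 5) + w*(2*z^2 + 18*z + 40) + 2*z^2 + 17*z + 35
(2) = 6*x^2 - 16*x + 10
(3) = 100*b^3 + 520*b^2 + 52*b - 240
(4) = -2*t^3 - 13*t^2 - 13*t + 10
(5) = 160*m^2 + m*(-76*x - 152) + 6*x^2 + 24*x + 24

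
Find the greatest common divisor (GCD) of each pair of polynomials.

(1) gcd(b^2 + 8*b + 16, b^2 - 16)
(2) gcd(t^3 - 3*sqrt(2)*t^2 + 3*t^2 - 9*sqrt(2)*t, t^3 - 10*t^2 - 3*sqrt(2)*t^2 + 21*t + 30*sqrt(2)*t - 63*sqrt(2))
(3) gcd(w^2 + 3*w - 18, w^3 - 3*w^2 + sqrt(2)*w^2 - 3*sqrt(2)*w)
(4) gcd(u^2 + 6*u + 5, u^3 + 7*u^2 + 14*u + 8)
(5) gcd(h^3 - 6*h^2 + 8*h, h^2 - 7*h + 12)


(1) = gcd((b + 4)^2, (b - 4)*(b + 4)) = b + 4
(2) = gcd(t*(t + 3)*(t - 3*sqrt(2)), (t - 7)*(t - 3)*(t - 3*sqrt(2))) = t - 3*sqrt(2)
(3) = gcd((w - 3)*(w + 6), w*(w - 3)*(w + sqrt(2))) = w - 3
(4) = u + 1
(5) = gcd(h*(h - 4)*(h - 2), (h - 4)*(h - 3)) = h - 4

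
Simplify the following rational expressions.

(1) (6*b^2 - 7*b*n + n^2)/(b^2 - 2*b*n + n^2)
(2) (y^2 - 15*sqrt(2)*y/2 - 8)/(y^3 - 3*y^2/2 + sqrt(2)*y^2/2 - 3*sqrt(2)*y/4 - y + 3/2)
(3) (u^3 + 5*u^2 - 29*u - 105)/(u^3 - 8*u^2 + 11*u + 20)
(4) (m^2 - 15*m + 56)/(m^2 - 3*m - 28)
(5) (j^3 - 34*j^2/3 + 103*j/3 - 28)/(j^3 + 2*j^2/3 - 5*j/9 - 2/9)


(1) = (6*b - n)/(b - n)
(2) = (8*y^2 - 60*sqrt(2)*y - 64)/(8*y^3 + y^2*(-12 + 4*sqrt(2)) + y*(-6*sqrt(2) - 8) + 12)
(3) = (u^2 + 10*u + 21)/(u^2 - 3*u - 4)
(4) = (m - 8)/(m + 4)
(5) = (9*j^3 - 102*j^2 + 309*j - 252)/(9*j^3 + 6*j^2 - 5*j - 2)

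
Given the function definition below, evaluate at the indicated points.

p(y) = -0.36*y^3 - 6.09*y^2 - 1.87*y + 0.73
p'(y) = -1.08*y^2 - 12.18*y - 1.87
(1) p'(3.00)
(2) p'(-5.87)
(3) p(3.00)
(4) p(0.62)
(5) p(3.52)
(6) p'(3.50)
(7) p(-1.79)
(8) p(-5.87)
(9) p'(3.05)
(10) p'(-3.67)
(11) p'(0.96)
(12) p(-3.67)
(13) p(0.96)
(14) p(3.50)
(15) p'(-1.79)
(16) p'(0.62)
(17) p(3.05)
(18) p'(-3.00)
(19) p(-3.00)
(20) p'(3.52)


(1) = -48.13
(2) = 32.41
(3) = -69.41
(4) = -2.86
(5) = -97.01
(6) = -57.73
(7) = -13.37
(8) = -125.32
(9) = -49.07
(10) = 28.28
(11) = -14.56
(12) = -56.64
(13) = -7.00
(14) = -95.85
(15) = 16.47
(16) = -9.84
(17) = -71.84
(18) = 24.95
(19) = -38.75
(20) = -58.13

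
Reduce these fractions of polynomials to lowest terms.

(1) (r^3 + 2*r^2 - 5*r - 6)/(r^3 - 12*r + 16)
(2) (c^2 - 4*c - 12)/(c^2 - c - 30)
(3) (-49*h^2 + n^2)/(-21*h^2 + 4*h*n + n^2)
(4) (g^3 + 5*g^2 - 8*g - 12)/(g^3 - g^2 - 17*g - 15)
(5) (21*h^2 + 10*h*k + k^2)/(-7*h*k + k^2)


(1) = (r^2 + 4*r + 3)/(r^2 + 2*r - 8)
(2) = (c + 2)/(c + 5)
(3) = (7*h - n)/(3*h - n)
(4) = (g^2 + 4*g - 12)/(g^2 - 2*g - 15)
(5) = (-21*h^2 - 10*h*k - k^2)/(7*h*k - k^2)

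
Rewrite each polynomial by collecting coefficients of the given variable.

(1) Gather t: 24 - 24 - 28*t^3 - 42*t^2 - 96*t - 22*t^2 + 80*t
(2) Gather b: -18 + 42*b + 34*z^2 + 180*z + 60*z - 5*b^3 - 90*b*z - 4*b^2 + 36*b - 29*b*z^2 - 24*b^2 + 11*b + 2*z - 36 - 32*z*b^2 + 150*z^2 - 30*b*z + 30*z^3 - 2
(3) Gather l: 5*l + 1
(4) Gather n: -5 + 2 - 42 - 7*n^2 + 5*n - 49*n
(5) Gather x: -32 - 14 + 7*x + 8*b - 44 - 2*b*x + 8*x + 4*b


(1) = -28*t^3 - 64*t^2 - 16*t
(2) = -5*b^3 + b^2*(-32*z - 28) + b*(-29*z^2 - 120*z + 89) + 30*z^3 + 184*z^2 + 242*z - 56
(3) = 5*l + 1
(4) = -7*n^2 - 44*n - 45
(5) = 12*b + x*(15 - 2*b) - 90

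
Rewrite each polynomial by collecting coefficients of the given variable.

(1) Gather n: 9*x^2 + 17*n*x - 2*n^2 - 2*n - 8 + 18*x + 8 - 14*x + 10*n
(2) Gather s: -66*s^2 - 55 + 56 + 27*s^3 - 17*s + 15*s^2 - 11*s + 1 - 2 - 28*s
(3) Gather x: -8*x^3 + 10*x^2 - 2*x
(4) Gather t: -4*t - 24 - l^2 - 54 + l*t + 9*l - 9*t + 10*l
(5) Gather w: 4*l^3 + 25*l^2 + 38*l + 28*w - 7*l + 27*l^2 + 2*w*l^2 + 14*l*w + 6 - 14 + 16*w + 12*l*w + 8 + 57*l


(1) = -2*n^2 + n*(17*x + 8) + 9*x^2 + 4*x
(2) = 27*s^3 - 51*s^2 - 56*s
(3) = -8*x^3 + 10*x^2 - 2*x
(4) = -l^2 + 19*l + t*(l - 13) - 78
(5) = 4*l^3 + 52*l^2 + 88*l + w*(2*l^2 + 26*l + 44)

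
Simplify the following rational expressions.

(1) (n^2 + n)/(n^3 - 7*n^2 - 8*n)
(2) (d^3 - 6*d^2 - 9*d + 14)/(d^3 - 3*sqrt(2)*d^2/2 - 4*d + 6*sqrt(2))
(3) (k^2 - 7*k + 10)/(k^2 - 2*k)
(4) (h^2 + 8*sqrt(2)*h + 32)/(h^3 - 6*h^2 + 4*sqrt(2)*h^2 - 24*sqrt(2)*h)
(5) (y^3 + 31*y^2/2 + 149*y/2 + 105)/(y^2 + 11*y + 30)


(1) = 1/(n - 8)
(2) = (2*d^2 - 16*d + 14)/(2*d^2 + d*(-3*sqrt(2) - 4) + 6*sqrt(2))
(3) = (k - 5)/k
(4) = (h + 4*sqrt(2))/(h^2 - 6*h)
(5) = (2*y^2 + 19*y + 35)/(2*y + 10)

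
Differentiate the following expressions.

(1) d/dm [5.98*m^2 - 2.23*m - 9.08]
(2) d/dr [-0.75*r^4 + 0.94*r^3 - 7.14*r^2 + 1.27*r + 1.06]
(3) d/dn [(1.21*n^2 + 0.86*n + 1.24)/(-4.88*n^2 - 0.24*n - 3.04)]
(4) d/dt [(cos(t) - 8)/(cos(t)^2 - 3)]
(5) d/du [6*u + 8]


(1) = 11.96*m - 2.23
(2) = -3.0*r^3 + 2.82*r^2 - 14.28*r + 1.27
(3) = (3.9064*n^2 + 4.7456*n - 2.3168)/(23.8144*n^4 + 2.3424*n^3 + 29.728*n^2 + 1.4592*n + 9.2416)
(4) = (cos(t)^2 - 16*cos(t) + 3)*sin(t)/(cos(t)^2 - 3)^2
(5) = 6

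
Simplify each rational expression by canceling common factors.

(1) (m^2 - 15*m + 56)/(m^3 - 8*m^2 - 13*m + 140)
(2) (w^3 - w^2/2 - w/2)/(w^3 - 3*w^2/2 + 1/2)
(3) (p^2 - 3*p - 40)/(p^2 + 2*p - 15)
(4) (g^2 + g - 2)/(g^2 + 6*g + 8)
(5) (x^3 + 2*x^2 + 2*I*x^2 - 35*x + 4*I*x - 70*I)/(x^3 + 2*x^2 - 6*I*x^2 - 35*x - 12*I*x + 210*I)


(1) = (m - 8)/(m^2 - m - 20)
(2) = w/(w - 1)
(3) = (p - 8)/(p - 3)
(4) = (g - 1)/(g + 4)
(5) = (x + 2*I)/(x - 6*I)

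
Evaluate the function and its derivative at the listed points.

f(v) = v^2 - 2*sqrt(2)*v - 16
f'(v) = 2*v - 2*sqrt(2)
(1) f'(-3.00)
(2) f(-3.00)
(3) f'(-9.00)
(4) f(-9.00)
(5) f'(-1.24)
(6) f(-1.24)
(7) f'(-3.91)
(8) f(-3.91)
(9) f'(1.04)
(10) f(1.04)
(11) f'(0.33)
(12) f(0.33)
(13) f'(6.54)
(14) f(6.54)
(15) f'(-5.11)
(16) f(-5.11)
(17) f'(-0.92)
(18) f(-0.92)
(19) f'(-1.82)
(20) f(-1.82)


(1) = -8.83
(2) = 1.49
(3) = -20.83
(4) = 90.46
(5) = -5.31
(6) = -10.96
(7) = -10.65
(8) = 10.35
(9) = -0.75
(10) = -17.86
(11) = -2.17
(12) = -16.82
(13) = 10.25
(14) = 8.27
(15) = -13.05
(16) = 24.57
(17) = -4.67
(18) = -12.55
(19) = -6.47
(20) = -7.54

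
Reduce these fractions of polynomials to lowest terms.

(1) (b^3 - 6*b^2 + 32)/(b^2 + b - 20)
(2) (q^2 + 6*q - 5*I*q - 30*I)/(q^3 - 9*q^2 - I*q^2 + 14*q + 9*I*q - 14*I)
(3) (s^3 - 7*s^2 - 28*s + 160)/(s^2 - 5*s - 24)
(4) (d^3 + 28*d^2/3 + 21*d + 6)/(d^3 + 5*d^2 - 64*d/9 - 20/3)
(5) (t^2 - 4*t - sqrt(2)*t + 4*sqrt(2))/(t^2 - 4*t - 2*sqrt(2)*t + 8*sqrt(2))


(1) = (b^2 - 2*b - 8)/(b + 5)
(2) = (q^2 + q*(6 - 5*I) - 30*I)/(q^3 + q^2*(-9 - I) + q*(14 + 9*I) - 14*I)
(3) = (s^2 + s - 20)/(s + 3)
(4) = (9*d^2 + 30*d + 9)/(9*d^2 - 9*d - 10)
(5) = (t - sqrt(2))/(t - 2*sqrt(2))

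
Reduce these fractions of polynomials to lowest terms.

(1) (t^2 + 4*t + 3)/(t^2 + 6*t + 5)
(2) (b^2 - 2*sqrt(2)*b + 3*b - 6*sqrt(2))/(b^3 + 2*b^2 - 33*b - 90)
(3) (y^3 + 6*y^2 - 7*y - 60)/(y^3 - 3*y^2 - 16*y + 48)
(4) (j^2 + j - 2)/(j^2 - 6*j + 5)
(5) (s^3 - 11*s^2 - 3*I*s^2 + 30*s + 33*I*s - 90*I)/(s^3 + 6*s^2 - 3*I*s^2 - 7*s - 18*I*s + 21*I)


(1) = (t + 3)/(t + 5)
(2) = (b - 2*sqrt(2))/(b^2 - b - 30)
(3) = (y + 5)/(y - 4)
(4) = (j + 2)/(j - 5)
(5) = (s^2 - 11*s + 30)/(s^2 + 6*s - 7)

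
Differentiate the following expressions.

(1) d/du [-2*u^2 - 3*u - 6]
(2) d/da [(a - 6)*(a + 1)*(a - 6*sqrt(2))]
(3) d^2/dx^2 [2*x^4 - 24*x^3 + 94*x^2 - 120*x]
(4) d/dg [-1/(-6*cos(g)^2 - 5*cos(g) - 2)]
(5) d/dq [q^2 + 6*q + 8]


(1) = -4*u - 3
(2) = 3*a^2 - 12*sqrt(2)*a - 10*a - 6 + 30*sqrt(2)
(3) = 24*x^2 - 144*x + 188
(4) = (12*cos(g) + 5)*sin(g)/(6*cos(g)^2 + 5*cos(g) + 2)^2
(5) = 2*q + 6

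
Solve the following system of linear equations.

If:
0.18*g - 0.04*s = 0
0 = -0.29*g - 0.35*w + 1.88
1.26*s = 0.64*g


Then:
g = 0.00
s = 0.00
w = 5.37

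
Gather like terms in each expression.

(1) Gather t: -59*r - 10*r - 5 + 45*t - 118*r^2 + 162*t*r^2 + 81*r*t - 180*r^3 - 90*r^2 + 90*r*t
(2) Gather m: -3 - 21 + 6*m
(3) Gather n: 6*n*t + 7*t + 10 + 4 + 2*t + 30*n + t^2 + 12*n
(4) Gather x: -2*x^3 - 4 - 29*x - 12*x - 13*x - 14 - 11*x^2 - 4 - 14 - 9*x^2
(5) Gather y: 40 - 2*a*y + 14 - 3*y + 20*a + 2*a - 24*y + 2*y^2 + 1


(1) = -180*r^3 - 208*r^2 - 69*r + t*(162*r^2 + 171*r + 45) - 5
(2) = 6*m - 24
(3) = n*(6*t + 42) + t^2 + 9*t + 14
(4) = -2*x^3 - 20*x^2 - 54*x - 36
(5) = 22*a + 2*y^2 + y*(-2*a - 27) + 55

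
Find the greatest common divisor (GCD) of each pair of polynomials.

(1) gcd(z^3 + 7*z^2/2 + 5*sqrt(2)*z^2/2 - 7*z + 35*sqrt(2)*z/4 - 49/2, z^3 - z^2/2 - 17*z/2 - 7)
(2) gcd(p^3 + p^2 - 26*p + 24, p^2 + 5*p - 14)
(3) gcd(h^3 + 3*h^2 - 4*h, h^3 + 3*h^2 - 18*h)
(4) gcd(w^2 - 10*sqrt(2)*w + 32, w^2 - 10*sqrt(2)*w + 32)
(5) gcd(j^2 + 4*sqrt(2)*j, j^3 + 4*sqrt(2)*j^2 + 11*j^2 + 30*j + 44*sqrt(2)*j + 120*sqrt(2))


(1) = 1
(2) = gcd((p - 4)*(p - 1)*(p + 6), (p - 2)*(p + 7)) = 1
(3) = gcd(h*(h - 1)*(h + 4), h*(h - 3)*(h + 6)) = h
(4) = gcd((w - 8*sqrt(2))*(w - 2*sqrt(2)), (w - 8*sqrt(2))*(w - 2*sqrt(2))) = w^2 - 10*sqrt(2)*w + 32
(5) = gcd(j*(j + 4*sqrt(2)), (j + 5)*(j + 6)*(j + 4*sqrt(2))) = j + 4*sqrt(2)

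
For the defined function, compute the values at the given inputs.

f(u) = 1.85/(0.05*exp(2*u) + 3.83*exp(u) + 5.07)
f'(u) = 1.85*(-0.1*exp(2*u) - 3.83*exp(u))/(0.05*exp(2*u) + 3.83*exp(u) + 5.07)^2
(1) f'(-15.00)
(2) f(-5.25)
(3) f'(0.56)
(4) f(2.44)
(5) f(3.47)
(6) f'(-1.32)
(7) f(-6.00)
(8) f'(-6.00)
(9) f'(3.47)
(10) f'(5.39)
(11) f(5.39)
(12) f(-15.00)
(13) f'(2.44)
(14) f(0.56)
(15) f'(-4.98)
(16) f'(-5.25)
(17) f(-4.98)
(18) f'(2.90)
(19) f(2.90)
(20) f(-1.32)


(1) = -0.00
(2) = 0.36
(3) = -0.09
(4) = 0.03
(5) = 0.01
(6) = -0.05
(7) = 0.36
(8) = -0.00
(9) = -0.01
(10) = -0.00
(11) = 0.00
(12) = 0.36
(13) = -0.03
(14) = 0.16
(15) = -0.00
(16) = -0.00
(17) = 0.36
(18) = -0.02
(19) = 0.02
(20) = 0.30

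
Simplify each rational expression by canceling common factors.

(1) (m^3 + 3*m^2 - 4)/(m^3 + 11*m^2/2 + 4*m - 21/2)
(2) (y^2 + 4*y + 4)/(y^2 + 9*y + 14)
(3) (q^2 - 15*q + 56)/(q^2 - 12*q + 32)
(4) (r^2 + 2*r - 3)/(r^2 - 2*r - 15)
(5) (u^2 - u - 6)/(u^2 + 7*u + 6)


(1) = (2*m^2 + 8*m + 8)/(2*m^2 + 13*m + 21)
(2) = (y + 2)/(y + 7)
(3) = (q - 7)/(q - 4)
(4) = (r - 1)/(r - 5)
(5) = (u^2 - u - 6)/(u^2 + 7*u + 6)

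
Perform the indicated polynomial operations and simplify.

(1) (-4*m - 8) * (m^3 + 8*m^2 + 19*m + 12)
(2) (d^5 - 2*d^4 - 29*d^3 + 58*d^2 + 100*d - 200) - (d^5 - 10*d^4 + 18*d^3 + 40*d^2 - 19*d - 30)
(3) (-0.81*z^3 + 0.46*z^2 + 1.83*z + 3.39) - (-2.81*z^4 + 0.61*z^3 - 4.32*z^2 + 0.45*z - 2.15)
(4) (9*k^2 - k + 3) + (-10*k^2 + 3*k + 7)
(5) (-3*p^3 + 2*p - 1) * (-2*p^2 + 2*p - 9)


(1) = -4*m^4 - 40*m^3 - 140*m^2 - 200*m - 96
(2) = 8*d^4 - 47*d^3 + 18*d^2 + 119*d - 170
(3) = 2.81*z^4 - 1.42*z^3 + 4.78*z^2 + 1.38*z + 5.54
(4) = -k^2 + 2*k + 10
(5) = 6*p^5 - 6*p^4 + 23*p^3 + 6*p^2 - 20*p + 9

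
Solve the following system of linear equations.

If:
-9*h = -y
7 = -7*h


Then:
h = -1
y = -9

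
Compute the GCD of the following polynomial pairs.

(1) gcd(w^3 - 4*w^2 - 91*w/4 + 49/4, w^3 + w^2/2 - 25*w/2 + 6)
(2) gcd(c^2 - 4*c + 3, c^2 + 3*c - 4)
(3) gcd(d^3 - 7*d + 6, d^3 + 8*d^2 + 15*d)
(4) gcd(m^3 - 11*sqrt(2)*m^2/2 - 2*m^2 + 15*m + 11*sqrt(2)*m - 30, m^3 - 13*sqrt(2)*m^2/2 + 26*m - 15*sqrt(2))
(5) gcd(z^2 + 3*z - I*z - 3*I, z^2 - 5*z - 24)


(1) = gcd((w - 7)*(w - 1/2)*(w + 7/2), (w - 3)*(w - 1/2)*(w + 4)) = w - 1/2
(2) = gcd((c - 3)*(c - 1), (c - 1)*(c + 4)) = c - 1
(3) = gcd((d - 2)*(d - 1)*(d + 3), d*(d + 3)*(d + 5)) = d + 3
(4) = m^2 - 11*sqrt(2)*m/2 + 15
(5) = z + 3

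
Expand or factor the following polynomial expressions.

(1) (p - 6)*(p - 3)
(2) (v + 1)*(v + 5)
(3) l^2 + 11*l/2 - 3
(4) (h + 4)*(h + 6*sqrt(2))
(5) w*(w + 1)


(1) = p^2 - 9*p + 18
(2) = v^2 + 6*v + 5
(3) = (l - 1/2)*(l + 6)
(4) = h^2 + 4*h + 6*sqrt(2)*h + 24*sqrt(2)
(5) = w^2 + w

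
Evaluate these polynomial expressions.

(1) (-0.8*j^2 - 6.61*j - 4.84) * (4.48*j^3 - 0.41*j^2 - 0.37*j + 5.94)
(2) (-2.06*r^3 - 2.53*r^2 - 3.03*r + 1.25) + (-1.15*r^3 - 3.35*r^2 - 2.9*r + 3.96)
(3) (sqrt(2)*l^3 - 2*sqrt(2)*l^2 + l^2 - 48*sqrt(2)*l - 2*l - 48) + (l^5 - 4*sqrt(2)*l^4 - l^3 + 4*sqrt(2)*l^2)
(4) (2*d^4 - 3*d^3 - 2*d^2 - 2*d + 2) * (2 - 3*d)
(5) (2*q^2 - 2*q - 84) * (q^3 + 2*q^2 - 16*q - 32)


(1) = -3.584*j^5 - 29.2848*j^4 - 18.6771*j^3 - 0.3219*j^2 - 37.4726*j - 28.7496
(2) = -3.21*r^3 - 5.88*r^2 - 5.93*r + 5.21
(3) = l^5 - 4*sqrt(2)*l^4 - l^3 + sqrt(2)*l^3 + l^2 + 2*sqrt(2)*l^2 - 48*sqrt(2)*l - 2*l - 48
(4) = -6*d^5 + 13*d^4 + 2*d^2 - 10*d + 4
(5) = 2*q^5 + 2*q^4 - 120*q^3 - 200*q^2 + 1408*q + 2688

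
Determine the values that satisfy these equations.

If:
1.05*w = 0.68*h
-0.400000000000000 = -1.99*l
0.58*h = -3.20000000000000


Then:
h = -5.52
l = 0.20
w = -3.57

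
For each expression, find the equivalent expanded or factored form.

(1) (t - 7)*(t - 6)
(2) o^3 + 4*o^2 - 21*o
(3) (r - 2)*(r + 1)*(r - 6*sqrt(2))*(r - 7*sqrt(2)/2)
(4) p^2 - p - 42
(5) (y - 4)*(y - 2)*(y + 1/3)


(1) = t^2 - 13*t + 42
(2) = o*(o - 3)*(o + 7)
(3) = r^4 - 19*sqrt(2)*r^3/2 - r^3 + 19*sqrt(2)*r^2/2 + 40*r^2 - 42*r + 19*sqrt(2)*r - 84
(4) = (p - 7)*(p + 6)
(5) = y^3 - 17*y^2/3 + 6*y + 8/3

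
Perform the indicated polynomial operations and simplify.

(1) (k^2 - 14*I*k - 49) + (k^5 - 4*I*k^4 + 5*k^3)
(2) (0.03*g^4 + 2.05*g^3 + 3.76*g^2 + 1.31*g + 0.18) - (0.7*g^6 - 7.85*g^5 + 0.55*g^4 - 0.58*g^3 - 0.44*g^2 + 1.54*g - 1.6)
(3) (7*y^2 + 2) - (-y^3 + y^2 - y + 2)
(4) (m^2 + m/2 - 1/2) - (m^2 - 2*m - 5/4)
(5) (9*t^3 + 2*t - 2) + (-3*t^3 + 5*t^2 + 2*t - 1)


(1) = k^5 - 4*I*k^4 + 5*k^3 + k^2 - 14*I*k - 49
(2) = -0.7*g^6 + 7.85*g^5 - 0.52*g^4 + 2.63*g^3 + 4.2*g^2 - 0.23*g + 1.78
(3) = y^3 + 6*y^2 + y
(4) = 5*m/2 + 3/4
(5) = 6*t^3 + 5*t^2 + 4*t - 3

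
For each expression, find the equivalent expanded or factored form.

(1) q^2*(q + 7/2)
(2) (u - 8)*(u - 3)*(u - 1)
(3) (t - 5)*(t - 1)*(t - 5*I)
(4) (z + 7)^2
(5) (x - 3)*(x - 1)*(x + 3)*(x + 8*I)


(1) = q^3 + 7*q^2/2
(2) = u^3 - 12*u^2 + 35*u - 24
(3) = t^3 - 6*t^2 - 5*I*t^2 + 5*t + 30*I*t - 25*I
(4) = z^2 + 14*z + 49
(5) = x^4 - x^3 + 8*I*x^3 - 9*x^2 - 8*I*x^2 + 9*x - 72*I*x + 72*I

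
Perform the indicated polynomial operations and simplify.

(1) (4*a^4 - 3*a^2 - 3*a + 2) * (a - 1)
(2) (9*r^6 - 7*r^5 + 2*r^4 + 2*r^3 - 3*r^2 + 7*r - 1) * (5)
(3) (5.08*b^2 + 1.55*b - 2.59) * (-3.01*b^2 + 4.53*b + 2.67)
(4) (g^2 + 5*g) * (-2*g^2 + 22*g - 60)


(1) = 4*a^5 - 4*a^4 - 3*a^3 + 5*a - 2
(2) = 45*r^6 - 35*r^5 + 10*r^4 + 10*r^3 - 15*r^2 + 35*r - 5
(3) = -15.2908*b^4 + 18.3469*b^3 + 28.381*b^2 - 7.5942*b - 6.9153
(4) = -2*g^4 + 12*g^3 + 50*g^2 - 300*g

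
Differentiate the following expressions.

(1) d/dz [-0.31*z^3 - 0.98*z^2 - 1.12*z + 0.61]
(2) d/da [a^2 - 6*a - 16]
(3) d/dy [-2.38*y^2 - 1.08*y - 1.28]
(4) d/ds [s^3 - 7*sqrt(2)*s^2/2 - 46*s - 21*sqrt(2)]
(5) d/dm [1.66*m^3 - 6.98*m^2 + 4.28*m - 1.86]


(1) = -0.93*z^2 - 1.96*z - 1.12
(2) = 2*a - 6
(3) = -4.76*y - 1.08
(4) = 3*s^2 - 7*sqrt(2)*s - 46
(5) = 4.98*m^2 - 13.96*m + 4.28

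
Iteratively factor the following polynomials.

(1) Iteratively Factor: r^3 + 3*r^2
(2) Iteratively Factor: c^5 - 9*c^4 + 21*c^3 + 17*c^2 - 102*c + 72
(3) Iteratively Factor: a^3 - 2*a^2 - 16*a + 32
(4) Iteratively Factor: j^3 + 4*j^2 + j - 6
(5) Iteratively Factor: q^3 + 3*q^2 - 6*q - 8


(1) = (r)*(r^2 + 3*r) = r*(r + 3)*(r)
(2) = (c - 3)*(c^4 - 6*c^3 + 3*c^2 + 26*c - 24) = (c - 3)*(c + 2)*(c^3 - 8*c^2 + 19*c - 12) = (c - 4)*(c - 3)*(c + 2)*(c^2 - 4*c + 3) = (c - 4)*(c - 3)^2*(c + 2)*(c - 1)
(3) = (a + 4)*(a^2 - 6*a + 8) = (a - 4)*(a + 4)*(a - 2)
(4) = (j + 2)*(j^2 + 2*j - 3) = (j + 2)*(j + 3)*(j - 1)
(5) = (q + 1)*(q^2 + 2*q - 8) = (q - 2)*(q + 1)*(q + 4)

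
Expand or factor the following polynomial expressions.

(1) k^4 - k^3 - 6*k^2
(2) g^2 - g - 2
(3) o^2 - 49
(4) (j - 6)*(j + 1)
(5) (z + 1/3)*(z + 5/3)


(1) = k^2*(k - 3)*(k + 2)
(2) = (g - 2)*(g + 1)
(3) = (o - 7)*(o + 7)
(4) = j^2 - 5*j - 6
(5) = z^2 + 2*z + 5/9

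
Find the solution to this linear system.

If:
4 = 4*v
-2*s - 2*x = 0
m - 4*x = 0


Then:
m = 4*x
s = -x
v = 1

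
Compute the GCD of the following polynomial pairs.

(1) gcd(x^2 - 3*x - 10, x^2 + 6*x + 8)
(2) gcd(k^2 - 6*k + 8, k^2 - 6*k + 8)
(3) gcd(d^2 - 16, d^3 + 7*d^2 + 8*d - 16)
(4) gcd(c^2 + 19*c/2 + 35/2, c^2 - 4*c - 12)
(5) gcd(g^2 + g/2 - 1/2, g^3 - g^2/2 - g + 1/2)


(1) = gcd((x - 5)*(x + 2), (x + 2)*(x + 4)) = x + 2
(2) = gcd((k - 4)*(k - 2), (k - 4)*(k - 2)) = k^2 - 6*k + 8
(3) = gcd((d - 4)*(d + 4), (d - 1)*(d + 4)^2) = d + 4
(4) = 1
(5) = g^2 + g/2 - 1/2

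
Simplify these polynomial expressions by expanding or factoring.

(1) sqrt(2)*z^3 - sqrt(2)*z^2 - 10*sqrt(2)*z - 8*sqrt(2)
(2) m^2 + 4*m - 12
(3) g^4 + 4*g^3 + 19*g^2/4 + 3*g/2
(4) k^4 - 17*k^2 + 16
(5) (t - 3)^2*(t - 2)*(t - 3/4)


(1) = (z - 4)*(z + 2)*(sqrt(2)*z + sqrt(2))
(2) = (m - 2)*(m + 6)
(3) = g*(g + 1/2)*(g + 3/2)*(g + 2)
(4) = (k - 4)*(k - 1)*(k + 1)*(k + 4)
(5) = t^4 - 35*t^3/4 + 27*t^2 - 135*t/4 + 27/2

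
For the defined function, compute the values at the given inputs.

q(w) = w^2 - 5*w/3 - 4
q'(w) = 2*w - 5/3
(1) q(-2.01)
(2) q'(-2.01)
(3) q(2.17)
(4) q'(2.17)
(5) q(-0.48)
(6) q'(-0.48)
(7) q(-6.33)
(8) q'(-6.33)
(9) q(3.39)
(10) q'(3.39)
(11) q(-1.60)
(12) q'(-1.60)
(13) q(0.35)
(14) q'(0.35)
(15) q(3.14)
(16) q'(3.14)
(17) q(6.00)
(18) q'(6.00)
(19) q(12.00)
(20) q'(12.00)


(1) = 3.39
(2) = -5.69
(3) = -2.91
(4) = 2.67
(5) = -2.97
(6) = -2.63
(7) = 46.62
(8) = -14.33
(9) = 1.84
(10) = 5.11
(11) = 1.23
(12) = -4.87
(13) = -4.46
(14) = -0.97
(15) = 0.63
(16) = 4.61
(17) = 22.00
(18) = 10.33
(19) = 120.00
(20) = 22.33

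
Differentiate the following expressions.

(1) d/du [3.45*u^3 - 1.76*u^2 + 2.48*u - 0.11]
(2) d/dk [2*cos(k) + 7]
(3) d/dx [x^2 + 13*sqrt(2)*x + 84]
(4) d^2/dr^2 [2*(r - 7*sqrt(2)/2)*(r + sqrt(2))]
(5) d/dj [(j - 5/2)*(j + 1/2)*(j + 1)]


(1) = 10.35*u^2 - 3.52*u + 2.48
(2) = -2*sin(k)
(3) = 2*x + 13*sqrt(2)
(4) = 4
(5) = 3*j^2 - 2*j - 13/4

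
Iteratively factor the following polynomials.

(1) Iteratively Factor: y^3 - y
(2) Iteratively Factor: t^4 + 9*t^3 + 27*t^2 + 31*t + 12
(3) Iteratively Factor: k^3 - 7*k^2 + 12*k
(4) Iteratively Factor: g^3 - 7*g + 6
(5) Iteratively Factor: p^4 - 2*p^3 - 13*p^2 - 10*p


(1) = (y)*(y^2 - 1) = y*(y - 1)*(y + 1)
(2) = (t + 1)*(t^3 + 8*t^2 + 19*t + 12) = (t + 1)^2*(t^2 + 7*t + 12) = (t + 1)^2*(t + 3)*(t + 4)
(3) = (k - 4)*(k^2 - 3*k) = k*(k - 4)*(k - 3)
(4) = (g + 3)*(g^2 - 3*g + 2) = (g - 1)*(g + 3)*(g - 2)
(5) = (p + 1)*(p^3 - 3*p^2 - 10*p) = p*(p + 1)*(p^2 - 3*p - 10) = p*(p + 1)*(p + 2)*(p - 5)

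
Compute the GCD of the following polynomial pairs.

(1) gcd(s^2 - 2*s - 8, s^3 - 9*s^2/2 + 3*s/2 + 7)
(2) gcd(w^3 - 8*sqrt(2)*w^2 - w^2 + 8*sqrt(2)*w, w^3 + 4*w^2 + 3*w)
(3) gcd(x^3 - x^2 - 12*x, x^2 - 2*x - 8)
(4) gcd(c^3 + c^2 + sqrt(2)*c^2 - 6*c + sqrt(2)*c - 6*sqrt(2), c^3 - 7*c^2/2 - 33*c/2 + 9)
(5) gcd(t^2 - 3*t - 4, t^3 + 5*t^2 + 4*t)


(1) = gcd((s - 4)*(s + 2), (s - 7/2)*(s - 2)*(s + 1)) = 1
(2) = gcd(w*(w - 1)*(w - 8*sqrt(2)), w*(w + 1)*(w + 3)) = w
(3) = x - 4
(4) = c + 3
(5) = t + 1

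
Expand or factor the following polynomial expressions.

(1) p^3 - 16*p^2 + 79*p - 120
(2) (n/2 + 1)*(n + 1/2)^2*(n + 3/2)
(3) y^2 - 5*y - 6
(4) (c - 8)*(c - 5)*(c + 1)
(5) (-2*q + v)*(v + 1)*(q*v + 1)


(1) = (p - 8)*(p - 5)*(p - 3)
(2) = n^4/2 + 9*n^3/4 + 27*n^2/8 + 31*n/16 + 3/8
(3) = (y - 6)*(y + 1)
(4) = c^3 - 12*c^2 + 27*c + 40
(5) = -2*q^2*v^2 - 2*q^2*v + q*v^3 + q*v^2 - 2*q*v - 2*q + v^2 + v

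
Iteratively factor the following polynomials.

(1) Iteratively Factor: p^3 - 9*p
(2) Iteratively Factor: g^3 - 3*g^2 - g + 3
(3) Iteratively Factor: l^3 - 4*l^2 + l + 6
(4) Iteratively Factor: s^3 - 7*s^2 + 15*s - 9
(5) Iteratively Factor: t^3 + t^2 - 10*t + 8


(1) = (p - 3)*(p^2 + 3*p) = p*(p - 3)*(p + 3)
(2) = (g + 1)*(g^2 - 4*g + 3) = (g - 1)*(g + 1)*(g - 3)
(3) = (l - 3)*(l^2 - l - 2) = (l - 3)*(l + 1)*(l - 2)
(4) = (s - 1)*(s^2 - 6*s + 9) = (s - 3)*(s - 1)*(s - 3)
(5) = (t - 1)*(t^2 + 2*t - 8) = (t - 2)*(t - 1)*(t + 4)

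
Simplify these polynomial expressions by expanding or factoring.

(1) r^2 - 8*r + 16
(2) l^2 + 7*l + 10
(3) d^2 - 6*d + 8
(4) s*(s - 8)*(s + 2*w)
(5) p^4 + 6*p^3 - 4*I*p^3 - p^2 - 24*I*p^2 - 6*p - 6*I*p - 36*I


(1) = (r - 4)^2
(2) = (l + 2)*(l + 5)
(3) = (d - 4)*(d - 2)
(4) = s^3 + 2*s^2*w - 8*s^2 - 16*s*w
(5) = (p + 6)*(p - 3*I)*(p - 2*I)*(p + I)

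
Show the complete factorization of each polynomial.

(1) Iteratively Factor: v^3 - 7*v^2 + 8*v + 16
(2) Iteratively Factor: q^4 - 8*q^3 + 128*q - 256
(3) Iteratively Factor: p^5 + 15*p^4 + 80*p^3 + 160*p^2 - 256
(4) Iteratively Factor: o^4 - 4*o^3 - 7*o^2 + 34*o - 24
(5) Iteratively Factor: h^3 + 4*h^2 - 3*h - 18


(1) = (v + 1)*(v^2 - 8*v + 16) = (v - 4)*(v + 1)*(v - 4)
(2) = (q + 4)*(q^3 - 12*q^2 + 48*q - 64) = (q - 4)*(q + 4)*(q^2 - 8*q + 16) = (q - 4)^2*(q + 4)*(q - 4)
(3) = (p + 4)*(p^4 + 11*p^3 + 36*p^2 + 16*p - 64) = (p + 4)^2*(p^3 + 7*p^2 + 8*p - 16) = (p - 1)*(p + 4)^2*(p^2 + 8*p + 16) = (p - 1)*(p + 4)^3*(p + 4)
(4) = (o - 2)*(o^3 - 2*o^2 - 11*o + 12) = (o - 4)*(o - 2)*(o^2 + 2*o - 3) = (o - 4)*(o - 2)*(o - 1)*(o + 3)
(5) = (h + 3)*(h^2 + h - 6) = (h - 2)*(h + 3)*(h + 3)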